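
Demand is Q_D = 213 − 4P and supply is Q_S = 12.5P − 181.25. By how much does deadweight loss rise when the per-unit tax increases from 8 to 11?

86.36

In inverse form: demand P = 53.25 − 0.25Q, supply P = 14.5 + 0.08Q.
Competitive equilibrium: 53.25 − 0.25Q = 14.5 + 0.08Q → Q* = 117.4242, P* = 23.8939.
For a per-unit tax t: ΔQ = t/0.33, so DWL = ½·t·(t/0.33) = t²/0.66.
At t = 8: DWL = 96.97. At t = 11: DWL = 183.333.
Increase = 183.333 − 96.97 = 86.36.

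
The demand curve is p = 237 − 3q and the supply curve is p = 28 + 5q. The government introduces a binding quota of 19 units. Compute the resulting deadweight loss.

Competitive equilibrium: 237 − 3q = 28 + 5q → q* = 26.125, p* = 158.625.
At q = 19: demand price = 237 − 3·19 = 180; supply price = 28 + 5·19 = 123.
Δq = 26.125 − 19 = 7.125; wedge = 180 − 123 = 57.
DWL = ½ × 7.125 × 57 = 203.06.

203.06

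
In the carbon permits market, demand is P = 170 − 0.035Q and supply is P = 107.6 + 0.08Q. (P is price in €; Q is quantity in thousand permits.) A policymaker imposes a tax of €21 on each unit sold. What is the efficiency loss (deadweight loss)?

€1917.39 thousand

Competitive equilibrium: 170 − 0.035Q = 107.6 + 0.08Q → Q* = 542.6087, P* = 151.0087.
With the tax, the buyer price exceeds the seller price by 21: (170 − 0.035Q) − (107.6 + 0.08Q) = 21 → Q' = 360.
ΔQ = 542.6087 − 360 = 182.6087; the wedge equals the tax, 21.
The triangle = ½ × 182.6087 × 21 = €1917.39 thousand.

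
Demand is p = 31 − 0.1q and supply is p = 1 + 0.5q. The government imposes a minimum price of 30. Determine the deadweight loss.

480

Competitive equilibrium: 31 − 0.1q = 1 + 0.5q → q* = 50, p* = 26.
At the floor p = 30, quantity demanded = (31 − 30)/0.1 = 10.
Sellers' marginal cost at q' = 10: 1 + 0.5·10 = 6.
Δq = 50 − 10 = 40; wedge = 30 − 6 = 24.
The triangle = ½ × 40 × 24 = 480.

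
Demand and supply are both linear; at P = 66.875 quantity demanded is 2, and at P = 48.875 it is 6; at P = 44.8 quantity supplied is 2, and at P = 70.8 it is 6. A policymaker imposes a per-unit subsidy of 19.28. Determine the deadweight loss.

Demand slope = (48.875 − 66.875)/(6 − 2) = −4.5, so P = 75.875 − 4.5Q.
Supply slope = (70.8 − 44.8)/(6 − 2) = 6.5, so P = 31.8 + 6.5Q.
Competitive equilibrium: 75.875 − 4.5Q = 31.8 + 6.5Q → Q* = 4.0068, P* = 57.8443.
The subsidy lowers effective supply by 19.28: P = 12.52 + 6.5Q.
New quantity: 75.875 − 4.5Q = 12.52 + 6.5Q → Q' = 5.7595.
Overproduction ΔQ = 5.7595 − 4.0068 = 1.7527; wedge = subsidy = 19.28.
Deadweight loss = ½ × 1.7527 × 19.28 = 16.90.

16.90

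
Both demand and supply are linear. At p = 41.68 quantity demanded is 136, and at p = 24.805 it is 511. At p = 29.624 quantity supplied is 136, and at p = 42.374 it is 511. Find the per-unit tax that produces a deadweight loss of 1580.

Demand slope = (24.805 − 41.68)/(511 − 136) = −0.045, so p = 47.8 − 0.045q.
Supply slope = (42.374 − 29.624)/(511 − 136) = 0.034, so p = 25 + 0.034q.
Competitive equilibrium: 47.8 − 0.045q = 25 + 0.034q → q* = 288.6076, p* = 34.8127.
A tax t gives Δq = t/0.079 and wedge t, so DWL = t²/0.158.
t²/0.158 = 1580 → t² = 249.64 → t = 15.8.

15.8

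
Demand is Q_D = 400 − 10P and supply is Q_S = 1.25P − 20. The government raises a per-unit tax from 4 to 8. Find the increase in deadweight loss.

In inverse form: demand P = 40 − 0.1Q, supply P = 16 + 0.8Q.
Competitive equilibrium: 40 − 0.1Q = 16 + 0.8Q → Q* = 26.6667, P* = 37.3333.
For a per-unit tax t: ΔQ = t/0.9, so DWL = ½·t·(t/0.9) = t²/1.8.
At t = 4: DWL = 8.889. At t = 8: DWL = 35.556.
Increase = 35.556 − 8.889 = 26.67.

26.67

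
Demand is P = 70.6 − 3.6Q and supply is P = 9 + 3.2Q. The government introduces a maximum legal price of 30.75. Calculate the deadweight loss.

17.40

Competitive equilibrium: 70.6 − 3.6Q = 9 + 3.2Q → Q* = 9.0588, P* = 37.9882.
At the ceiling P = 30.75, quantity supplied = (30.75 − 9)/3.2 = 6.7969.
Willingness to pay at Q' = 6.7969: 70.6 − 3.6·6.7969 = 46.1312.
ΔQ = 9.0588 − 6.7969 = 2.2619; wedge = 46.1312 − 30.75 = 15.3812.
Welfare loss = ½ × 2.2619 × 15.3812 = 17.40.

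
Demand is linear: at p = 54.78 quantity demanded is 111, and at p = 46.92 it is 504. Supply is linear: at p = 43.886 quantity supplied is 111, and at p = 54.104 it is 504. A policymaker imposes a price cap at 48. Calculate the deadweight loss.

Demand slope = (46.92 − 54.78)/(504 − 111) = −0.02, so p = 57 − 0.02q.
Supply slope = (54.104 − 43.886)/(504 − 111) = 0.026, so p = 41 + 0.026q.
Competitive equilibrium: 57 − 0.02q = 41 + 0.026q → q* = 347.8261, p* = 50.0435.
At the ceiling p = 48, quantity supplied = (48 − 41)/0.026 = 269.2308.
Willingness to pay at q' = 269.2308: 57 − 0.02·269.2308 = 51.6154.
Δq = 347.8261 − 269.2308 = 78.5953; wedge = 51.6154 − 48 = 3.6154.
The triangle = ½ × 78.5953 × 3.6154 = 142.08.

142.08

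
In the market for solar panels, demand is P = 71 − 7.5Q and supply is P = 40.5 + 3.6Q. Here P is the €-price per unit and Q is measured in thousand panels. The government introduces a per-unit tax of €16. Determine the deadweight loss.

€11.53 thousand

Competitive equilibrium: 71 − 7.5Q = 40.5 + 3.6Q → Q* = 2.7477, P* = 50.3919.
With the tax, the buyer price exceeds the seller price by 16: (71 − 7.5Q) − (40.5 + 3.6Q) = 16 → Q' = 1.3063.
ΔQ = 2.7477 − 1.3063 = 1.4414; the wedge equals the tax, 16.
Deadweight loss = ½ × 1.4414 × 16 = €11.53 thousand.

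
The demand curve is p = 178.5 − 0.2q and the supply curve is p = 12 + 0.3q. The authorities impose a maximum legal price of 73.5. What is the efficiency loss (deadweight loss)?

4096

Competitive equilibrium: 178.5 − 0.2q = 12 + 0.3q → q* = 333, p* = 111.9.
At the ceiling p = 73.5, quantity supplied = (73.5 − 12)/0.3 = 205.
Willingness to pay at q' = 205: 178.5 − 0.2·205 = 137.5.
Δq = 333 − 205 = 128; wedge = 137.5 − 73.5 = 64.
DWL = ½ × 128 × 64 = 4096.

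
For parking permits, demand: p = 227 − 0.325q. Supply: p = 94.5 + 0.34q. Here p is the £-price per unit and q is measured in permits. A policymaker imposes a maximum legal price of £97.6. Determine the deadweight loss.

£12019.74

Competitive equilibrium: 227 − 0.325q = 94.5 + 0.34q → q* = 199.24812, p* = 162.24436.
At the ceiling p = 97.6, quantity supplied = (97.6 − 94.5)/0.34 = 9.11765.
Willingness to pay at q' = 9.11765: 227 − 0.325·9.11765 = 224.03676.
Δq = 199.24812 − 9.11765 = 190.13047; wedge = 224.03676 − 97.6 = 126.43676.
The triangle = ½ × 190.13047 × 126.43676 = £12019.74.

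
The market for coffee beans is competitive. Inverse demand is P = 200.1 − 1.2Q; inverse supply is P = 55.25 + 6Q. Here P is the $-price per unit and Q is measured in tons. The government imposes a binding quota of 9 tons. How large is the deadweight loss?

$445

Competitive equilibrium: 200.1 − 1.2Q = 55.25 + 6Q → Q* = 20.1181, P* = 175.9583.
At Q = 9: demand price = 200.1 − 1.2·9 = 189.3; supply price = 55.25 + 6·9 = 109.25.
ΔQ = 20.1181 − 9 = 11.1181; wedge = 189.3 − 109.25 = 80.05.
Welfare loss = ½ × 11.1181 × 80.05 = $445.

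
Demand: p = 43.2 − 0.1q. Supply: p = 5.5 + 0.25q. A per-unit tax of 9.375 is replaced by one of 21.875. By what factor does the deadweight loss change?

Competitive equilibrium: 43.2 − 0.1q = 5.5 + 0.25q → q* = 107.7143, p* = 32.4286.
For a per-unit tax t: Δq = t/0.35, so DWL = ½·t·(t/0.35) = t²/0.7.
At t = 9.375: DWL = 125.558. At t = 21.875: DWL = 683.594.
Ratio = (21.875/9.375)² = 5.444.

5.444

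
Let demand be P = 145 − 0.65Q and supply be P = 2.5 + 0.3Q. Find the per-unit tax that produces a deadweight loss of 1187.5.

47.5

Competitive equilibrium: 145 − 0.65Q = 2.5 + 0.3Q → Q* = 150, P* = 47.5.
A tax t gives ΔQ = t/0.95 and wedge t, so DWL = t²/1.9.
t²/1.9 = 1187.5 → t² = 2256.25 → t = 47.5.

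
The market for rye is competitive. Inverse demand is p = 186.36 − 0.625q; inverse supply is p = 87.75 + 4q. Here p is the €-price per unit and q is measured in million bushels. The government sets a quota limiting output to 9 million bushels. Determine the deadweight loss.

€351.06 million

Competitive equilibrium: 186.36 − 0.625q = 87.75 + 4q → q* = 21.3211, p* = 173.0343.
At q = 9: demand price = 186.36 − 0.625·9 = 180.735; supply price = 87.75 + 4·9 = 123.75.
Δq = 21.3211 − 9 = 12.3211; wedge = 180.735 − 123.75 = 56.985.
The triangle = ½ × 12.3211 × 56.985 = €351.06 million.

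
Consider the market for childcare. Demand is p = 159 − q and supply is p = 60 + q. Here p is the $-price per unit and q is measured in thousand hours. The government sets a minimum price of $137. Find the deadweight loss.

Competitive equilibrium: 159 − q = 60 + q → q* = 49.5, p* = 109.5.
At the floor p = 137, quantity demanded = (159 − 137)/1 = 22.
Sellers' marginal cost at q' = 22: 60 + 1·22 = 82.
Δq = 49.5 − 22 = 27.5; wedge = 137 − 82 = 55.
DWL = ½ × 27.5 × 55 = $756.25 thousand.

$756.25 thousand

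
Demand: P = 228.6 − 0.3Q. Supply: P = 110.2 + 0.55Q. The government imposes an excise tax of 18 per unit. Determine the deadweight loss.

Competitive equilibrium: 228.6 − 0.3Q = 110.2 + 0.55Q → Q* = 139.2941, P* = 186.8118.
With the tax, the buyer price exceeds the seller price by 18: (228.6 − 0.3Q) − (110.2 + 0.55Q) = 18 → Q' = 118.1176.
ΔQ = 139.2941 − 118.1176 = 21.1765; the wedge equals the tax, 18.
Welfare loss = ½ × 21.1765 × 18 = 190.59.

190.59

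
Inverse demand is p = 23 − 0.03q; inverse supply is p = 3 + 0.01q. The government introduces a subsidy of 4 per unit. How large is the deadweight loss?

Competitive equilibrium: 23 − 0.03q = 3 + 0.01q → q* = 500, p* = 8.
The subsidy lowers effective supply by 4: p = 0.01q − 1.
New quantity: 23 − 0.03q = 0.01q − 1 → q' = 600.
Overproduction Δq = 600 − 500 = 100; wedge = subsidy = 4.
DWL = ½ × 100 × 4 = 200.

200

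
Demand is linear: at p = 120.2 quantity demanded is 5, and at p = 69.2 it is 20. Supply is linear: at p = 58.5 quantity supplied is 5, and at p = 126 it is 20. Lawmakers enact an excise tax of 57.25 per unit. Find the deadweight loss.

Demand slope = (69.2 − 120.2)/(20 − 5) = −3.4, so p = 137.2 − 3.4q.
Supply slope = (126 − 58.5)/(20 − 5) = 4.5, so p = 36 + 4.5q.
Competitive equilibrium: 137.2 − 3.4q = 36 + 4.5q → q* = 12.8101, p* = 93.6456.
With the tax, the buyer price exceeds the seller price by 57.25: (137.2 − 3.4q) − (36 + 4.5q) = 57.25 → q' = 5.5633.
Δq = 12.8101 − 5.5633 = 7.2468; the wedge equals the tax, 57.25.
The triangle = ½ × 7.2468 × 57.25 = 207.44.

207.44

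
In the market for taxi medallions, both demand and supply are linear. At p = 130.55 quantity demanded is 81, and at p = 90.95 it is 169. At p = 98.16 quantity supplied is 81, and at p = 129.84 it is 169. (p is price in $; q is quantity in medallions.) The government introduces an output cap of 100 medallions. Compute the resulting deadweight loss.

Demand slope = (90.95 − 130.55)/(169 − 81) = −0.45, so p = 167 − 0.45q.
Supply slope = (129.84 − 98.16)/(169 − 81) = 0.36, so p = 69 + 0.36q.
Competitive equilibrium: 167 − 0.45q = 69 + 0.36q → q* = 120.9877, p* = 112.5556.
At q = 100: demand price = 167 − 0.45·100 = 122; supply price = 69 + 0.36·100 = 105.
Δq = 120.9877 − 100 = 20.9877; wedge = 122 − 105 = 17.
The triangle = ½ × 20.9877 × 17 = $178.40.

$178.40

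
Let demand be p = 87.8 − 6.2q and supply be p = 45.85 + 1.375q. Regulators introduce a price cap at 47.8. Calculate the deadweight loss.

64.28

Competitive equilibrium: 87.8 − 6.2q = 45.85 + 1.375q → q* = 5.538, p* = 53.4647.
At the ceiling p = 47.8, quantity supplied = (47.8 − 45.85)/1.375 = 1.4182.
Willingness to pay at q' = 1.4182: 87.8 − 6.2·1.4182 = 79.0072.
Δq = 5.538 − 1.4182 = 4.1198; wedge = 79.0072 − 47.8 = 31.2072.
Welfare loss = ½ × 4.1198 × 31.2072 = 64.28.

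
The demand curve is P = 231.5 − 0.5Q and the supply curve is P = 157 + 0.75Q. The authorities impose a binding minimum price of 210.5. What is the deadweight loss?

Competitive equilibrium: 231.5 − 0.5Q = 157 + 0.75Q → Q* = 59.6, P* = 201.7.
At the floor P = 210.5, quantity demanded = (231.5 − 210.5)/0.5 = 42.
Sellers' marginal cost at Q' = 42: 157 + 0.75·42 = 188.5.
ΔQ = 59.6 − 42 = 17.6; wedge = 210.5 − 188.5 = 22.
The triangle = ½ × 17.6 × 22 = 193.60.

193.60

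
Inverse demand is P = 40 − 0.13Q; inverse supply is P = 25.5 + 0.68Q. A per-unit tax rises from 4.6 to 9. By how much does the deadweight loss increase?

Competitive equilibrium: 40 − 0.13Q = 25.5 + 0.68Q → Q* = 17.9012, P* = 37.6728.
For a per-unit tax t: ΔQ = t/0.81, so DWL = ½·t·(t/0.81) = t²/1.62.
At t = 4.6: DWL = 13.062. At t = 9: DWL = 50.
Increase = 50 − 13.062 = 36.94.

36.94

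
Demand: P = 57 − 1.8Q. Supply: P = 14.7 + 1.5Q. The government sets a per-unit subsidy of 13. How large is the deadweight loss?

25.61

Competitive equilibrium: 57 − 1.8Q = 14.7 + 1.5Q → Q* = 12.8182, P* = 33.9273.
The subsidy lowers effective supply by 13: P = 1.7 + 1.5Q.
New quantity: 57 − 1.8Q = 1.7 + 1.5Q → Q' = 16.7576.
Overproduction ΔQ = 16.7576 − 12.8182 = 3.9394; wedge = subsidy = 13.
Deadweight loss = ½ × 3.9394 × 13 = 25.61.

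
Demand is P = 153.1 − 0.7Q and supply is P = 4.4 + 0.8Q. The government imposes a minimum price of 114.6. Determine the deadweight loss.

1460.81

Competitive equilibrium: 153.1 − 0.7Q = 4.4 + 0.8Q → Q* = 99.1333, P* = 83.7067.
At the floor P = 114.6, quantity demanded = (153.1 − 114.6)/0.7 = 55.
Sellers' marginal cost at Q' = 55: 4.4 + 0.8·55 = 48.4.
ΔQ = 99.1333 − 55 = 44.1333; wedge = 114.6 − 48.4 = 66.2.
Welfare loss = ½ × 44.1333 × 66.2 = 1460.81.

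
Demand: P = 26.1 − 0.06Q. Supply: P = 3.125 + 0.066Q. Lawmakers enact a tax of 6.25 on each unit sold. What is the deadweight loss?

155.01

Competitive equilibrium: 26.1 − 0.06Q = 3.125 + 0.066Q → Q* = 182.3413, P* = 15.1595.
With the tax, the buyer price exceeds the seller price by 6.25: (26.1 − 0.06Q) − (3.125 + 0.066Q) = 6.25 → Q' = 132.7381.
ΔQ = 182.3413 − 132.7381 = 49.6032; the wedge equals the tax, 6.25.
Deadweight loss = ½ × 49.6032 × 6.25 = 155.01.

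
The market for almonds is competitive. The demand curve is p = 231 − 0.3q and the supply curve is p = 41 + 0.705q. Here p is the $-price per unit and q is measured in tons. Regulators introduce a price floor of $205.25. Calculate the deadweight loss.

Competitive equilibrium: 231 − 0.3q = 41 + 0.705q → q* = 189.0547, p* = 174.2836.
At the floor p = 205.25, quantity demanded = (231 − 205.25)/0.3 = 85.8333.
Sellers' marginal cost at q' = 85.8333: 41 + 0.705·85.8333 = 101.5125.
Δq = 189.0547 − 85.8333 = 103.2214; wedge = 205.25 − 101.5125 = 103.7375.
Deadweight loss = ½ × 103.2214 × 103.7375 = $5353.96.

$5353.96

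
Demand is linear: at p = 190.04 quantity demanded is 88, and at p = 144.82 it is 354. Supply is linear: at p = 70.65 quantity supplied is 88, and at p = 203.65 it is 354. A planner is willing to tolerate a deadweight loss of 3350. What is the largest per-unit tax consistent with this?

67

Demand slope = (144.82 − 190.04)/(354 − 88) = −0.17, so p = 205 − 0.17q.
Supply slope = (203.65 − 70.65)/(354 − 88) = 0.5, so p = 26.65 + 0.5q.
Competitive equilibrium: 205 − 0.17q = 26.65 + 0.5q → q* = 266.194, p* = 159.747.
A tax t gives Δq = t/0.67 and wedge t, so DWL = t²/1.34.
t²/1.34 = 3350 → t² = 4489 → t = 67.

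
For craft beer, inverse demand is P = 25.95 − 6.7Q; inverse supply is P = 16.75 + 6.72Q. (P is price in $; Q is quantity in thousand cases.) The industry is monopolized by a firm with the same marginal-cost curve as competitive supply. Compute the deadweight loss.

Competitive equilibrium: 25.95 − 6.7Q = 16.75 + 6.72Q → Q* = 0.6855, P* = 21.3569.
Marginal revenue: MR = 25.95 − 13.4Q. Set MR = MC: 25.95 − 13.4Q = 16.75 + 6.72Q → Q_m = 0.4573.
Price P_m = 25.95 − 6.7·0.4573 = 22.8861; MC(Q_m) = 16.75 + 6.72·0.4573 = 19.8231.
Competitive Q* = 0.6855, so ΔQ = 0.2282; wedge = 22.8861 − 19.8231 = 3.063.
Deadweight loss = ½ × 0.2282 × 3.063 = $0.35 thousand.

$0.35 thousand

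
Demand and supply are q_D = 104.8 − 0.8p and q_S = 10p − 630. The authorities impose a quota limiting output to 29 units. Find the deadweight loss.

In inverse form: demand p = 131 − 1.25q, supply p = 63 + 0.1q.
Competitive equilibrium: 131 − 1.25q = 63 + 0.1q → q* = 50.3704, p* = 68.037.
At q = 29: demand price = 131 − 1.25·29 = 94.75; supply price = 63 + 0.1·29 = 65.9.
Δq = 50.3704 − 29 = 21.3704; wedge = 94.75 − 65.9 = 28.85.
DWL = ½ × 21.3704 × 28.85 = 308.27.

308.27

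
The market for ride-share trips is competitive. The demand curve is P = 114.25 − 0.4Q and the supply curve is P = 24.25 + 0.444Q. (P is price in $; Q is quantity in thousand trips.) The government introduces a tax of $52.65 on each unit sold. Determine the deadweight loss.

$1642.19 thousand

Competitive equilibrium: 114.25 − 0.4Q = 24.25 + 0.444Q → Q* = 106.6351, P* = 71.596.
With the tax, the buyer price exceeds the seller price by 52.65: (114.25 − 0.4Q) − (24.25 + 0.444Q) = 52.65 → Q' = 44.2536.
ΔQ = 106.6351 − 44.2536 = 62.3815; the wedge equals the tax, 52.65.
DWL = ½ × 62.3815 × 52.65 = $1642.19 thousand.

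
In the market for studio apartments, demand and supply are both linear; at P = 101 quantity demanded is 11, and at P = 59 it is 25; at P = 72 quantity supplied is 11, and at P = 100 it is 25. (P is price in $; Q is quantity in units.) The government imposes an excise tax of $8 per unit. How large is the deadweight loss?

Demand slope = (59 − 101)/(25 − 11) = −3, so P = 134 − 3Q.
Supply slope = (100 − 72)/(25 − 11) = 2, so P = 50 + 2Q.
Competitive equilibrium: 134 − 3Q = 50 + 2Q → Q* = 16.8, P* = 83.6.
With the tax, the buyer price exceeds the seller price by 8: (134 − 3Q) − (50 + 2Q) = 8 → Q' = 15.2.
ΔQ = 16.8 − 15.2 = 1.6; the wedge equals the tax, 8.
The triangle = ½ × 1.6 × 8 = $6.40.

$6.40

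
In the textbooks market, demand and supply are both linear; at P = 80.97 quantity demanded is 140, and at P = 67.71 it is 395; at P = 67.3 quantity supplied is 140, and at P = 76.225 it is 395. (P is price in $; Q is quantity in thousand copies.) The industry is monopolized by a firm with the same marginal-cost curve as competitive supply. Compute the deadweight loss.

Demand slope = (67.71 − 80.97)/(395 − 140) = −0.052, so P = 88.25 − 0.052Q.
Supply slope = (76.225 − 67.3)/(395 − 140) = 0.035, so P = 62.4 + 0.035Q.
Competitive equilibrium: 88.25 − 0.052Q = 62.4 + 0.035Q → Q* = 297.1264, P* = 72.7994.
Marginal revenue: MR = 88.25 − 0.104Q. Set MR = MC: 88.25 − 0.104Q = 62.4 + 0.035Q → Q_m = 185.9712.
Price P_m = 88.25 − 0.052·185.9712 = 78.5795; MC(Q_m) = 62.4 + 0.035·185.9712 = 68.909.
Competitive Q* = 297.1264, so ΔQ = 111.1552; wedge = 78.5795 − 68.909 = 9.6705.
DWL = ½ × 111.1552 × 9.6705 = $537.46 thousand.

$537.46 thousand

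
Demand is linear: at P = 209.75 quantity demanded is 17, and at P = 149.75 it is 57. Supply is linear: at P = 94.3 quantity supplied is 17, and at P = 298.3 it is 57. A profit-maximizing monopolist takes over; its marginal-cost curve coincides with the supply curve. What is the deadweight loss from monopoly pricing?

Demand slope = (149.75 − 209.75)/(57 − 17) = −1.5, so P = 235.25 − 1.5Q.
Supply slope = (298.3 − 94.3)/(57 − 17) = 5.1, so P = 7.6 + 5.1Q.
Competitive equilibrium: 235.25 − 1.5Q = 7.6 + 5.1Q → Q* = 34.4924, P* = 183.5114.
Marginal revenue: MR = 235.25 − 3Q. Set MR = MC: 235.25 − 3Q = 7.6 + 5.1Q → Q_m = 28.1049.
Price P_m = 235.25 − 1.5·28.1049 = 193.0927; MC(Q_m) = 7.6 + 5.1·28.1049 = 150.935.
Competitive Q* = 34.4924, so ΔQ = 6.3875; wedge = 193.0927 − 150.935 = 42.1577.
The triangle = ½ × 6.3875 × 42.1577 = 134.64.

134.64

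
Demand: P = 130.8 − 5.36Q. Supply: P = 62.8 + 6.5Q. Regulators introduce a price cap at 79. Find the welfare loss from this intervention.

Competitive equilibrium: 130.8 − 5.36Q = 62.8 + 6.5Q → Q* = 5.7336, P* = 100.0681.
At the ceiling P = 79, quantity supplied = (79 − 62.8)/6.5 = 2.4923.
Willingness to pay at Q' = 2.4923: 130.8 − 5.36·2.4923 = 117.4413.
ΔQ = 5.7336 − 2.4923 = 3.2413; wedge = 117.4413 − 79 = 38.4413.
Welfare loss = ½ × 3.2413 × 38.4413 = 62.30.

62.30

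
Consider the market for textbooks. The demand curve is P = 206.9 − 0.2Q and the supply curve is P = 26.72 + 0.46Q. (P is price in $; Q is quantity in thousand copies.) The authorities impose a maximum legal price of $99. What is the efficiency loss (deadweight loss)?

$4430.50 thousand

Competitive equilibrium: 206.9 − 0.2Q = 26.72 + 0.46Q → Q* = 273, P* = 152.3.
At the ceiling P = 99, quantity supplied = (99 − 26.72)/0.46 = 157.1304.
Willingness to pay at Q' = 157.1304: 206.9 − 0.2·157.1304 = 175.4739.
ΔQ = 273 − 157.1304 = 115.8696; wedge = 175.4739 − 99 = 76.4739.
Deadweight loss = ½ × 115.8696 × 76.4739 = $4430.50 thousand.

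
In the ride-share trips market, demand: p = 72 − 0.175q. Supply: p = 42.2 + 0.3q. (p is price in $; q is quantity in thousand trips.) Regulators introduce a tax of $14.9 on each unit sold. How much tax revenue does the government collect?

$467.39 thousand

Competitive equilibrium: 72 − 0.175q = 42.2 + 0.3q → q* = 62.7368, p* = 61.0211.
With the tax, the buyer price exceeds the seller price by 14.9: (72 − 0.175q) − (42.2 + 0.3q) = 14.9 → q' = 31.3684.
Tax revenue = 14.9 × 31.3684 = $467.39 thousand.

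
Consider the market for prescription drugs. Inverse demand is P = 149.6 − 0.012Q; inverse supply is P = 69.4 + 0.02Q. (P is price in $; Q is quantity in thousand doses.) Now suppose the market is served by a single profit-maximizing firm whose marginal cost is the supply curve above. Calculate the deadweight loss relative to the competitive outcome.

$7475.25 thousand

Competitive equilibrium: 149.6 − 0.012Q = 69.4 + 0.02Q → Q* = 2506.25, P* = 119.525.
Marginal revenue: MR = 149.6 − 0.024Q. Set MR = MC: 149.6 − 0.024Q = 69.4 + 0.02Q → Q_m = 1822.72727.
Price P_m = 149.6 − 0.012·1822.72727 = 127.72727; MC(Q_m) = 69.4 + 0.02·1822.72727 = 105.85455.
Competitive Q* = 2506.25, so ΔQ = 683.52273; wedge = 127.72727 − 105.85455 = 21.87272.
DWL = ½ × 683.52273 × 21.87272 = $7475.25 thousand.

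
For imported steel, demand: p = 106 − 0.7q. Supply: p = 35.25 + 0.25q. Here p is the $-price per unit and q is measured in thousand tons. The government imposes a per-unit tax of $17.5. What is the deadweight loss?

$161.18 thousand

Competitive equilibrium: 106 − 0.7q = 35.25 + 0.25q → q* = 74.4737, p* = 53.8684.
With the tax, the buyer price exceeds the seller price by 17.5: (106 − 0.7q) − (35.25 + 0.25q) = 17.5 → q' = 56.0526.
Δq = 74.4737 − 56.0526 = 18.4211; the wedge equals the tax, 17.5.
DWL = ½ × 18.4211 × 17.5 = $161.18 thousand.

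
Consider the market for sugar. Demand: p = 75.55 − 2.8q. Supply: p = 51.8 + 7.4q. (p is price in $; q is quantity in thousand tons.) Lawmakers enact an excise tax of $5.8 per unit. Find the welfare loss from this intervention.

Competitive equilibrium: 75.55 − 2.8q = 51.8 + 7.4q → q* = 2.3284, p* = 69.0304.
With the tax, the buyer price exceeds the seller price by 5.8: (75.55 − 2.8q) − (51.8 + 7.4q) = 5.8 → q' = 1.7598.
Δq = 2.3284 − 1.7598 = 0.5686; the wedge equals the tax, 5.8.
Deadweight loss = ½ × 0.5686 × 5.8 = $1.65 thousand.

$1.65 thousand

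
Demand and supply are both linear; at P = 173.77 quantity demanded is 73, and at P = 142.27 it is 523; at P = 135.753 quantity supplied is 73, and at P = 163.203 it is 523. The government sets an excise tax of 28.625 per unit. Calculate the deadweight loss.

3127.45

Demand slope = (142.27 − 173.77)/(523 − 73) = −0.07, so P = 178.88 − 0.07Q.
Supply slope = (163.203 − 135.753)/(523 − 73) = 0.061, so P = 131.3 + 0.061Q.
Competitive equilibrium: 178.88 − 0.07Q = 131.3 + 0.061Q → Q* = 363.20611, P* = 153.45557.
With the tax, the buyer price exceeds the seller price by 28.625: (178.88 − 0.07Q) − (131.3 + 0.061Q) = 28.625 → Q' = 144.69466.
ΔQ = 363.20611 − 144.69466 = 218.51145; the wedge equals the tax, 28.625.
The triangle = ½ × 218.51145 × 28.625 = 3127.45.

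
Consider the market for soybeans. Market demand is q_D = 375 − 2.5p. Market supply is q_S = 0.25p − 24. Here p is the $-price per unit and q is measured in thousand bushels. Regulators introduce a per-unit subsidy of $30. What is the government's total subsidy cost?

In inverse form: demand p = 150 − 0.4q, supply p = 96 + 4q.
Competitive equilibrium: 150 − 0.4q = 96 + 4q → q* = 12.2727, p* = 145.0909.
The subsidy lowers effective supply by 30: p = 66 + 4q.
New quantity: 150 − 0.4q = 66 + 4q → q' = 19.0909.
Total subsidy cost = 30 × 19.0909 = $572.73 thousand.

$572.73 thousand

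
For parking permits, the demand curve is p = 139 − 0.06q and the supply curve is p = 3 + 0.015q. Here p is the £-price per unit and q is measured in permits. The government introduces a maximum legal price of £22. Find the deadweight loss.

£11206.67

Competitive equilibrium: 139 − 0.06q = 3 + 0.015q → q* = 1813.3333, p* = 30.2.
At the ceiling p = 22, quantity supplied = (22 − 3)/0.015 = 1266.6667.
Willingness to pay at q' = 1266.6667: 139 − 0.06·1266.6667 = 63.
Δq = 1813.3333 − 1266.6667 = 546.6666; wedge = 63 − 22 = 41.
Deadweight loss = ½ × 546.6666 × 41 = £11206.67.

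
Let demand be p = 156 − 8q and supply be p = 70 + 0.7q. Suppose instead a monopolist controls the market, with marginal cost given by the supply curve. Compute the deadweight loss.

97.54

Competitive equilibrium: 156 − 8q = 70 + 0.7q → q* = 9.8851, p* = 76.9195.
Marginal revenue: MR = 156 − 16q. Set MR = MC: 156 − 16q = 70 + 0.7q → q_m = 5.1497.
Price p_m = 156 − 8·5.1497 = 114.8024; MC(q_m) = 70 + 0.7·5.1497 = 73.6048.
Competitive q* = 9.8851, so Δq = 4.7354; wedge = 114.8024 − 73.6048 = 41.1976.
Deadweight loss = ½ × 4.7354 × 41.1976 = 97.54.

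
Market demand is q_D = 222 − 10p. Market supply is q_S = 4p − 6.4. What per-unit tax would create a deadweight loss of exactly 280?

14

In inverse form: demand p = 22.2 − 0.1q, supply p = 1.6 + 0.25q.
Competitive equilibrium: 22.2 − 0.1q = 1.6 + 0.25q → q* = 58.8571, p* = 16.3143.
A tax t gives Δq = t/0.35 and wedge t, so DWL = t²/0.7.
t²/0.7 = 280 → t² = 196 → t = 14.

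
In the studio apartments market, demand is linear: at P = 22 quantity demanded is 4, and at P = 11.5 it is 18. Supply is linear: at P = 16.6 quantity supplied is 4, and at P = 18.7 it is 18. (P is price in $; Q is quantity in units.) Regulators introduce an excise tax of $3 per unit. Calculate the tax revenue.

$20

Demand slope = (11.5 − 22)/(18 − 4) = −0.75, so P = 25 − 0.75Q.
Supply slope = (18.7 − 16.6)/(18 − 4) = 0.15, so P = 16 + 0.15Q.
Competitive equilibrium: 25 − 0.75Q = 16 + 0.15Q → Q* = 10, P* = 17.5.
With the tax, the buyer price exceeds the seller price by 3: (25 − 0.75Q) − (16 + 0.15Q) = 3 → Q' = 6.6667.
Tax revenue = 3 × 6.6667 = $20.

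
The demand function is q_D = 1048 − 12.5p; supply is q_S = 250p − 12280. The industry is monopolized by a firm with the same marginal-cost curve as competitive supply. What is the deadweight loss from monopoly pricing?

1707.43

In inverse form: demand p = 83.84 − 0.08q, supply p = 49.12 + 0.004q.
Competitive equilibrium: 83.84 − 0.08q = 49.12 + 0.004q → q* = 413.3333, p* = 50.7733.
Marginal revenue: MR = 83.84 − 0.16q. Set MR = MC: 83.84 − 0.16q = 49.12 + 0.004q → q_m = 211.7073.
Price p_m = 83.84 − 0.08·211.7073 = 66.9034; MC(q_m) = 49.12 + 0.004·211.7073 = 49.9668.
Competitive q* = 413.3333, so Δq = 201.626; wedge = 66.9034 − 49.9668 = 16.9366.
The triangle = ½ × 201.626 × 16.9366 = 1707.43.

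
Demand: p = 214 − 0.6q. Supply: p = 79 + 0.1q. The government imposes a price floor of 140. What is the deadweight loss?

Competitive equilibrium: 214 − 0.6q = 79 + 0.1q → q* = 192.8571, p* = 98.2857.
At the floor p = 140, quantity demanded = (214 − 140)/0.6 = 123.3333.
Sellers' marginal cost at q' = 123.3333: 79 + 0.1·123.3333 = 91.3333.
Δq = 192.8571 − 123.3333 = 69.5238; wedge = 140 − 91.3333 = 48.6667.
The triangle = ½ × 69.5238 × 48.6667 = 1691.75.

1691.75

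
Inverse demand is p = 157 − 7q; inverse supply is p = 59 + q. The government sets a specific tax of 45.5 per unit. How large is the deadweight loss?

Competitive equilibrium: 157 − 7q = 59 + q → q* = 12.25, p* = 71.25.
With the tax, the buyer price exceeds the seller price by 45.5: (157 − 7q) − (59 + q) = 45.5 → q' = 6.5625.
Δq = 12.25 − 6.5625 = 5.6875; the wedge equals the tax, 45.5.
Welfare loss = ½ × 5.6875 × 45.5 = 129.39.

129.39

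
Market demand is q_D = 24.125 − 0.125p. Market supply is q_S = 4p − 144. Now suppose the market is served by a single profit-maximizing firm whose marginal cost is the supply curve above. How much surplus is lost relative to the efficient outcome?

362.07

In inverse form: demand p = 193 − 8q, supply p = 36 + 0.25q.
Competitive equilibrium: 193 − 8q = 36 + 0.25q → q* = 19.0303, p* = 40.7576.
Marginal revenue: MR = 193 − 16q. Set MR = MC: 193 − 16q = 36 + 0.25q → q_m = 9.6615.
Price p_m = 193 − 8·9.6615 = 115.708; MC(q_m) = 36 + 0.25·9.6615 = 38.4154.
Competitive q* = 19.0303, so Δq = 9.3688; wedge = 115.708 − 38.4154 = 77.2926.
Welfare loss = ½ × 9.3688 × 77.2926 = 362.07.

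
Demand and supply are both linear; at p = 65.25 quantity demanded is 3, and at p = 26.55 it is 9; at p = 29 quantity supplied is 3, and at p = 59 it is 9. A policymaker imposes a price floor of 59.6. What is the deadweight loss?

30.02

Demand slope = (26.55 − 65.25)/(9 − 3) = −6.45, so p = 84.6 − 6.45q.
Supply slope = (59 − 29)/(9 − 3) = 5, so p = 14 + 5q.
Competitive equilibrium: 84.6 − 6.45q = 14 + 5q → q* = 6.1659, p* = 44.8297.
At the floor p = 59.6, quantity demanded = (84.6 − 59.6)/6.45 = 3.876.
Sellers' marginal cost at q' = 3.876: 14 + 5·3.876 = 33.38.
Δq = 6.1659 − 3.876 = 2.2899; wedge = 59.6 − 33.38 = 26.22.
DWL = ½ × 2.2899 × 26.22 = 30.02.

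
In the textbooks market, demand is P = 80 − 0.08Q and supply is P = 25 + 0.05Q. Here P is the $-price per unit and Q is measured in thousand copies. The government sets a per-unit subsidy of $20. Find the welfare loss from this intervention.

Competitive equilibrium: 80 − 0.08Q = 25 + 0.05Q → Q* = 423.0769, P* = 46.1538.
The subsidy lowers effective supply by 20: P = 5 + 0.05Q.
New quantity: 80 − 0.08Q = 5 + 0.05Q → Q' = 576.9231.
Overproduction ΔQ = 576.9231 − 423.0769 = 153.8462; wedge = subsidy = 20.
Welfare loss = ½ × 153.8462 × 20 = $1538.46 thousand.

$1538.46 thousand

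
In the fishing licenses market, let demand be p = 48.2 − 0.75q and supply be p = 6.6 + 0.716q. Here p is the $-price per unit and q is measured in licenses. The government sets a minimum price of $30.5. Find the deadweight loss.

Competitive equilibrium: 48.2 − 0.75q = 6.6 + 0.716q → q* = 28.3765, p* = 26.9176.
At the floor p = 30.5, quantity demanded = (48.2 − 30.5)/0.75 = 23.6.
Sellers' marginal cost at q' = 23.6: 6.6 + 0.716·23.6 = 23.4976.
Δq = 28.3765 − 23.6 = 4.7765; wedge = 30.5 − 23.4976 = 7.0024.
Welfare loss = ½ × 4.7765 × 7.0024 = $16.72.

$16.72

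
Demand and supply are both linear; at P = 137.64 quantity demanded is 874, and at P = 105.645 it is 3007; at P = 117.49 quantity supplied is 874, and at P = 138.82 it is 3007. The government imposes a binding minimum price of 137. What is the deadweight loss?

Demand slope = (105.645 − 137.64)/(3007 − 874) = −0.015, so P = 150.75 − 0.015Q.
Supply slope = (138.82 − 117.49)/(3007 − 874) = 0.01, so P = 108.75 + 0.01Q.
Competitive equilibrium: 150.75 − 0.015Q = 108.75 + 0.01Q → Q* = 1680, P* = 125.55.
At the floor P = 137, quantity demanded = (150.75 − 137)/0.015 = 916.66667.
Sellers' marginal cost at Q' = 916.66667: 108.75 + 0.01·916.66667 = 117.91667.
ΔQ = 1680 − 916.66667 = 763.33333; wedge = 137 − 117.91667 = 19.08333.
Deadweight loss = ½ × 763.33333 × 19.08333 = 7283.47.

7283.47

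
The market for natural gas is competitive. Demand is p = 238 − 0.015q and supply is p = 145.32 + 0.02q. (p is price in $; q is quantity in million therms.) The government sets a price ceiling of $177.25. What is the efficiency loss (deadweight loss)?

Competitive equilibrium: 238 − 0.015q = 145.32 + 0.02q → q* = 2648, p* = 198.28.
At the ceiling p = 177.25, quantity supplied = (177.25 − 145.32)/0.02 = 1596.5.
Willingness to pay at q' = 1596.5: 238 − 0.015·1596.5 = 214.0525.
Δq = 2648 − 1596.5 = 1051.5; wedge = 214.0525 − 177.25 = 36.8025.
The triangle = ½ × 1051.5 × 36.8025 = $19348.91 million.

$19348.91 million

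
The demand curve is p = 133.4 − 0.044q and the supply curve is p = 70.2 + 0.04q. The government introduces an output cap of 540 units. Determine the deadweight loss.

Competitive equilibrium: 133.4 − 0.044q = 70.2 + 0.04q → q* = 752.381, p* = 100.2952.
At q = 540: demand price = 133.4 − 0.044·540 = 109.64; supply price = 70.2 + 0.04·540 = 91.8.
Δq = 752.381 − 540 = 212.381; wedge = 109.64 − 91.8 = 17.84.
Welfare loss = ½ × 212.381 × 17.84 = 1894.44.

1894.44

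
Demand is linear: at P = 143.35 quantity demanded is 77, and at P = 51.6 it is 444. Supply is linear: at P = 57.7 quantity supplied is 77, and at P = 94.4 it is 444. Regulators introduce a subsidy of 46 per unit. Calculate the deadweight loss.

3022.86

Demand slope = (51.6 − 143.35)/(444 − 77) = −0.25, so P = 162.6 − 0.25Q.
Supply slope = (94.4 − 57.7)/(444 − 77) = 0.1, so P = 50 + 0.1Q.
Competitive equilibrium: 162.6 − 0.25Q = 50 + 0.1Q → Q* = 321.7143, P* = 82.1714.
The subsidy lowers effective supply by 46: P = 4 + 0.1Q.
New quantity: 162.6 − 0.25Q = 4 + 0.1Q → Q' = 453.1429.
Overproduction ΔQ = 453.1429 − 321.7143 = 131.4286; wedge = subsidy = 46.
DWL = ½ × 131.4286 × 46 = 3022.86.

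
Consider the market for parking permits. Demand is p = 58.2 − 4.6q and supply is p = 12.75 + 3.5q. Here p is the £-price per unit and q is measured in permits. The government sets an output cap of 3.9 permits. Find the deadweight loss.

£11.858

Competitive equilibrium: 58.2 − 4.6q = 12.75 + 3.5q → q* = 5.6111, p* = 32.3889.
At q = 3.9: demand price = 58.2 − 4.6·3.9 = 40.26; supply price = 12.75 + 3.5·3.9 = 26.4.
Δq = 5.6111 − 3.9 = 1.7111; wedge = 40.26 − 26.4 = 13.86.
The triangle = ½ × 1.7111 × 13.86 = £11.858.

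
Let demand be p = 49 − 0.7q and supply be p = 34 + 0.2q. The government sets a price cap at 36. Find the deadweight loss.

Competitive equilibrium: 49 − 0.7q = 34 + 0.2q → q* = 16.6667, p* = 37.3333.
At the ceiling p = 36, quantity supplied = (36 − 34)/0.2 = 10.
Willingness to pay at q' = 10: 49 − 0.7·10 = 42.
Δq = 16.6667 − 10 = 6.6667; wedge = 42 − 36 = 6.
DWL = ½ × 6.6667 × 6 = 20.

20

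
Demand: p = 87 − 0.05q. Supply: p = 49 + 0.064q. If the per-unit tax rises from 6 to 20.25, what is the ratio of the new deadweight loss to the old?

11.391

Competitive equilibrium: 87 − 0.05q = 49 + 0.064q → q* = 333.3333, p* = 70.3333.
For a per-unit tax t: Δq = t/0.114, so DWL = ½·t·(t/0.114) = t²/0.228.
At t = 6: DWL = 157.895. At t = 20.25: DWL = 1798.520.
Ratio = (20.25/6)² = 11.391.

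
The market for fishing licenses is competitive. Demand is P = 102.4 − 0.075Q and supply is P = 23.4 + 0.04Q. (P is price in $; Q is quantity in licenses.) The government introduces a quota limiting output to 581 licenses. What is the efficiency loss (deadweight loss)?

$645.54

Competitive equilibrium: 102.4 − 0.075Q = 23.4 + 0.04Q → Q* = 686.9565, P* = 50.8783.
At Q = 581: demand price = 102.4 − 0.075·581 = 58.825; supply price = 23.4 + 0.04·581 = 46.64.
ΔQ = 686.9565 − 581 = 105.9565; wedge = 58.825 − 46.64 = 12.185.
DWL = ½ × 105.9565 × 12.185 = $645.54.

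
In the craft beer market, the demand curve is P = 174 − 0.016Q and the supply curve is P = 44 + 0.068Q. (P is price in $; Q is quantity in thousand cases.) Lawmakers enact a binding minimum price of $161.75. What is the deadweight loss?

$25683.62 thousand

Competitive equilibrium: 174 − 0.016Q = 44 + 0.068Q → Q* = 1547.619, P* = 149.2381.
At the floor P = 161.75, quantity demanded = (174 − 161.75)/0.016 = 765.625.
Sellers' marginal cost at Q' = 765.625: 44 + 0.068·765.625 = 96.0625.
ΔQ = 1547.619 − 765.625 = 781.994; wedge = 161.75 − 96.0625 = 65.6875.
The triangle = ½ × 781.994 × 65.6875 = $25683.62 thousand.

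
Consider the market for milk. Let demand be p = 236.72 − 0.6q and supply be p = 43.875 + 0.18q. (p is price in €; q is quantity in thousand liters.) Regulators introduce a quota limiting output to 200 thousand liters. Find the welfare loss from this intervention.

Competitive equilibrium: 236.72 − 0.6q = 43.875 + 0.18q → q* = 247.2372, p* = 88.3777.
At q = 200: demand price = 236.72 − 0.6·200 = 116.72; supply price = 43.875 + 0.18·200 = 79.875.
Δq = 247.2372 − 200 = 47.2372; wedge = 116.72 − 79.875 = 36.845.
Welfare loss = ½ × 47.2372 × 36.845 = €870.23 thousand.

€870.23 thousand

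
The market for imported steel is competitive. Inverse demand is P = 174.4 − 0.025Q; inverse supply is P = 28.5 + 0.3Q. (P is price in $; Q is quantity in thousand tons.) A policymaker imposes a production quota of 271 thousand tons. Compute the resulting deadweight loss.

$5144.20 thousand

Competitive equilibrium: 174.4 − 0.025Q = 28.5 + 0.3Q → Q* = 448.9231, P* = 163.1769.
At Q = 271: demand price = 174.4 − 0.025·271 = 167.625; supply price = 28.5 + 0.3·271 = 109.8.
ΔQ = 448.9231 − 271 = 177.9231; wedge = 167.625 − 109.8 = 57.825.
Deadweight loss = ½ × 177.9231 × 57.825 = $5144.20 thousand.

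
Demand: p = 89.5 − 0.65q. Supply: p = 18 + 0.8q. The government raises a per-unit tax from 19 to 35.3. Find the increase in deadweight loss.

305.20

Competitive equilibrium: 89.5 − 0.65q = 18 + 0.8q → q* = 49.3103, p* = 57.4483.
For a per-unit tax t: Δq = t/1.45, so DWL = ½·t·(t/1.45) = t²/2.9.
At t = 19: DWL = 124.483. At t = 35.3: DWL = 429.686.
Increase = 429.686 − 124.483 = 305.20.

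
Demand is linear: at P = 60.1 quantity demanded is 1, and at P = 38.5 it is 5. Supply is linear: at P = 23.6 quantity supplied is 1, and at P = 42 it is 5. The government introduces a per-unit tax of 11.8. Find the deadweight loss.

Demand slope = (38.5 − 60.1)/(5 − 1) = −5.4, so P = 65.5 − 5.4Q.
Supply slope = (42 − 23.6)/(5 − 1) = 4.6, so P = 19 + 4.6Q.
Competitive equilibrium: 65.5 − 5.4Q = 19 + 4.6Q → Q* = 4.65, P* = 40.39.
With the tax, the buyer price exceeds the seller price by 11.8: (65.5 − 5.4Q) − (19 + 4.6Q) = 11.8 → Q' = 3.47.
ΔQ = 4.65 − 3.47 = 1.18; the wedge equals the tax, 11.8.
DWL = ½ × 1.18 × 11.8 = 6.962.

6.962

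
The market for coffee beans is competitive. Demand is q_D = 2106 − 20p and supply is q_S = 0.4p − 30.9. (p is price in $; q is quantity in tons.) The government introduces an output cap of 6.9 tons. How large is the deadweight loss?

$21.43

In inverse form: demand p = 105.3 − 0.05q, supply p = 77.25 + 2.5q.
Competitive equilibrium: 105.3 − 0.05q = 77.25 + 2.5q → q* = 11, p* = 104.75.
At q = 6.9: demand price = 105.3 − 0.05·6.9 = 104.955; supply price = 77.25 + 2.5·6.9 = 94.5.
Δq = 11 − 6.9 = 4.1; wedge = 104.955 − 94.5 = 10.455.
Welfare loss = ½ × 4.1 × 10.455 = $21.43.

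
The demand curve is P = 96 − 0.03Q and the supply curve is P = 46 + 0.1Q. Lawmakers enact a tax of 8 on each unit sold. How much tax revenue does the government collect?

Competitive equilibrium: 96 − 0.03Q = 46 + 0.1Q → Q* = 384.6154, P* = 84.4615.
With the tax, the buyer price exceeds the seller price by 8: (96 − 0.03Q) − (46 + 0.1Q) = 8 → Q' = 323.0769.
Tax revenue = 8 × 323.0769 = 2584.62.

2584.62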